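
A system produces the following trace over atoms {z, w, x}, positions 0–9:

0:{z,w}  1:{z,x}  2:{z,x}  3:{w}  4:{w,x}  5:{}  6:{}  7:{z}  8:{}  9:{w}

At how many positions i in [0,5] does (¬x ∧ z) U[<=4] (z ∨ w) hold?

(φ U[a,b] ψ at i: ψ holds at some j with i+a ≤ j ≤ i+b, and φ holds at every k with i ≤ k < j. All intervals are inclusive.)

Evaluate at each i in [0,5]:
  i=0: ✓ (rhs at j=0)
  i=1: ✓ (rhs at j=1)
  i=2: ✓ (rhs at j=2)
  i=3: ✓ (rhs at j=3)
  i=4: ✓ (rhs at j=4)
  i=5: ✗ (lhs fails at k=5 before rhs at j=7)
Positions where it holds: {0, 1, 2, 3, 4} → 5.

5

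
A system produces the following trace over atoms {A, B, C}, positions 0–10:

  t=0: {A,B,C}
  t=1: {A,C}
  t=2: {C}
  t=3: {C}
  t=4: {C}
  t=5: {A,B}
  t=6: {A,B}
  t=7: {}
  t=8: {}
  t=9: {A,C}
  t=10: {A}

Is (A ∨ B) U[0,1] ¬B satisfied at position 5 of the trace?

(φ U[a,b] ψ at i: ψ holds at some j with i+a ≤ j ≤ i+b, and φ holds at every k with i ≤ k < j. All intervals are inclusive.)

Need some j in [5,6] with ¬B, and (A ∨ B) at every k in [5,j-1].
  j=5: ¬B false.
  j=6: ¬B false.
No j in the window works → until fails.

Does not hold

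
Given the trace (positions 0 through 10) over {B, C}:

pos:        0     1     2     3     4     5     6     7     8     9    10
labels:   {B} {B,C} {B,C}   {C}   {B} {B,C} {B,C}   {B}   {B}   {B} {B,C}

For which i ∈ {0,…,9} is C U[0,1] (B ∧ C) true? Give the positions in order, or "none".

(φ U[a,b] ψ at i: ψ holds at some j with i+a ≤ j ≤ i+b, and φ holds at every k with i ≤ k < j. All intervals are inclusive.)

1, 2, 5, 6

Evaluate at each i in [0,9]:
  i=0: ✗ (lhs fails at k=0 before rhs at j=1)
  i=1: ✓ (rhs at j=1)
  i=2: ✓ (rhs at j=2)
  i=3: ✗ (no rhs in [3,4])
  i=4: ✗ (lhs fails at k=4 before rhs at j=5)
  i=5: ✓ (rhs at j=5)
  i=6: ✓ (rhs at j=6)
  i=7: ✗ (no rhs in [7,8])
  i=8: ✗ (no rhs in [8,9])
  i=9: ✗ (lhs fails at k=9 before rhs at j=10)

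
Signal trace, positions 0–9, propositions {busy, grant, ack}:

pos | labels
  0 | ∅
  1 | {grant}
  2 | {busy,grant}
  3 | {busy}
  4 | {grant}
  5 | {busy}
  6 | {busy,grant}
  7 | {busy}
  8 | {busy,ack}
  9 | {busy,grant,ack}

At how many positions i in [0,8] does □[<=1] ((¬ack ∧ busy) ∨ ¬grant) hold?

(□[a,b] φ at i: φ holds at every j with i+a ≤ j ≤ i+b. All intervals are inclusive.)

Evaluate at each i in [0,8]:
  i=0: ✗ (fails at j=1)
  i=1: ✗ (fails at j=1)
  i=2: ✓ (all of [2,3])
  i=3: ✗ (fails at j=4)
  i=4: ✗ (fails at j=4)
  i=5: ✓ (all of [5,6])
  i=6: ✓ (all of [6,7])
  i=7: ✓ (all of [7,8])
  i=8: ✗ (fails at j=9)
Positions where it holds: {2, 5, 6, 7} → 4.

4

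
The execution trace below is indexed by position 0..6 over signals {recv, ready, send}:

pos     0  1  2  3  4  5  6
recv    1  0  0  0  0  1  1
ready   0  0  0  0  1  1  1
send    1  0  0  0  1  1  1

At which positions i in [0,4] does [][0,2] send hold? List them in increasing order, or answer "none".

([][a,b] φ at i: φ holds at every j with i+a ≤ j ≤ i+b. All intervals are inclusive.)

4

Evaluate at each i in [0,4]:
  i=0: ✗ (fails at j=1)
  i=1: ✗ (fails at j=1)
  i=2: ✗ (fails at j=2)
  i=3: ✗ (fails at j=3)
  i=4: ✓ (all of [4,6])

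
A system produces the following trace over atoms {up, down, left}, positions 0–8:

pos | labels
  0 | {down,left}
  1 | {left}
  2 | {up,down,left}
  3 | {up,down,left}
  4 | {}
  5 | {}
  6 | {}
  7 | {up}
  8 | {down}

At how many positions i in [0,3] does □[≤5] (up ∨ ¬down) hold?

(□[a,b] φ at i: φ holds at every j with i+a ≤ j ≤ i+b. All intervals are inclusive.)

2

Evaluate at each i in [0,3]:
  i=0: ✗ (fails at j=0)
  i=1: ✓ (all of [1,6])
  i=2: ✓ (all of [2,7])
  i=3: ✗ (fails at j=8)
Positions where it holds: {1, 2} → 2.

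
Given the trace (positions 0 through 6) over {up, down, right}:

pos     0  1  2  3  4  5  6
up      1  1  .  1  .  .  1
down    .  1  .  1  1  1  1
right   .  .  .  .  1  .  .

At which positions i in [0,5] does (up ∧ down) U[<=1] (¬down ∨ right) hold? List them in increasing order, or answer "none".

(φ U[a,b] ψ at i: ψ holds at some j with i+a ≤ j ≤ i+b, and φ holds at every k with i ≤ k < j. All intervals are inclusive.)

0, 1, 2, 3, 4

Evaluate at each i in [0,5]:
  i=0: ✓ (rhs at j=0)
  i=1: ✓ (rhs at j=2; lhs holds on [1,1])
  i=2: ✓ (rhs at j=2)
  i=3: ✓ (rhs at j=4; lhs holds on [3,3])
  i=4: ✓ (rhs at j=4)
  i=5: ✗ (no rhs in [5,6])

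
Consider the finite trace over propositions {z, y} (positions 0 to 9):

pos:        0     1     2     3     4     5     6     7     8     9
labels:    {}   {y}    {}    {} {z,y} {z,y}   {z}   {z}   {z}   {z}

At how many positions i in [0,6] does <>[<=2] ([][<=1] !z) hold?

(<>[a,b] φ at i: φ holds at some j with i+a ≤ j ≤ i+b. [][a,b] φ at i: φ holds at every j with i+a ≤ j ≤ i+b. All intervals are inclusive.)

3

Evaluate at each i in [0,6]:
  i=0: ✓ (witness j=0)
  i=1: ✓ (witness j=1)
  i=2: ✓ (witness j=2)
  i=3: ✗ (none in [3,5])
  i=4: ✗ (none in [4,6])
  i=5: ✗ (none in [5,7])
  i=6: ✗ (none in [6,8])
Positions where it holds: {0, 1, 2} → 3.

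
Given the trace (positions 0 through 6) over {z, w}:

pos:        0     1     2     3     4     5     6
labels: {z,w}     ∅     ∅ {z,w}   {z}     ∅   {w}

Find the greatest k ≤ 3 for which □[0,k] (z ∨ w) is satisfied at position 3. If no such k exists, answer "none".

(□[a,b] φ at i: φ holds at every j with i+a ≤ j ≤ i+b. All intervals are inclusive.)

1

(z ∨ w) must hold from j=3 onward; find where it first fails.
  j=3: holds
  j=4: holds
  j=5: fails
Holds on [3,4], so largest k = 1.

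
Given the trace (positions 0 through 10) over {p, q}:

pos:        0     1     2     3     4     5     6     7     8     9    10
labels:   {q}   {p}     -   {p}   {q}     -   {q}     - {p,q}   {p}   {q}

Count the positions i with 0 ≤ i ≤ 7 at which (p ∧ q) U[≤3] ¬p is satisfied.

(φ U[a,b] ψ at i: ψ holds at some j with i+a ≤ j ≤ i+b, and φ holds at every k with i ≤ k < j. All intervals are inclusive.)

6

Evaluate at each i in [0,7]:
  i=0: ✓ (rhs at j=0)
  i=1: ✗ (lhs fails at k=1 before rhs at j=2)
  i=2: ✓ (rhs at j=2)
  i=3: ✗ (lhs fails at k=3 before rhs at j=4)
  i=4: ✓ (rhs at j=4)
  i=5: ✓ (rhs at j=5)
  i=6: ✓ (rhs at j=6)
  i=7: ✓ (rhs at j=7)
Positions where it holds: {0, 2, 4, 5, 6, 7} → 6.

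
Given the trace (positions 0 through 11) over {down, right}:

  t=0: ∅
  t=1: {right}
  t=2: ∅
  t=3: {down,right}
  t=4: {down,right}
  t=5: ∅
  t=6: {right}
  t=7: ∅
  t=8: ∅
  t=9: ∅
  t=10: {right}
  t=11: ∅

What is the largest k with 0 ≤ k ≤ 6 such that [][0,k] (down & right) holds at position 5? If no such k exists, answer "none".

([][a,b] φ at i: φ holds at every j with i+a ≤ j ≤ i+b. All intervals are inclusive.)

none

(down & right) must hold from j=5 onward; find where it first fails.
  j=5: fails → no k works.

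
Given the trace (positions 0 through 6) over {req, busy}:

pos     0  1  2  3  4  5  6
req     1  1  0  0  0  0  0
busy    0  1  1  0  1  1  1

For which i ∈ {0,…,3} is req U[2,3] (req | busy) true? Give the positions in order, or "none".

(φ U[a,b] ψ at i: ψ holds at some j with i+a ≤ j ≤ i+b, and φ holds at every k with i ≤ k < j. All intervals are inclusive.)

0

Evaluate at each i in [0,3]:
  i=0: ✓ (rhs at j=2; lhs holds on [0,1])
  i=1: ✗ (lhs fails at k=2 before rhs at j=4)
  i=2: ✗ (lhs fails at k=2 before rhs at j=4)
  i=3: ✗ (lhs fails at k=3 before rhs at j=5)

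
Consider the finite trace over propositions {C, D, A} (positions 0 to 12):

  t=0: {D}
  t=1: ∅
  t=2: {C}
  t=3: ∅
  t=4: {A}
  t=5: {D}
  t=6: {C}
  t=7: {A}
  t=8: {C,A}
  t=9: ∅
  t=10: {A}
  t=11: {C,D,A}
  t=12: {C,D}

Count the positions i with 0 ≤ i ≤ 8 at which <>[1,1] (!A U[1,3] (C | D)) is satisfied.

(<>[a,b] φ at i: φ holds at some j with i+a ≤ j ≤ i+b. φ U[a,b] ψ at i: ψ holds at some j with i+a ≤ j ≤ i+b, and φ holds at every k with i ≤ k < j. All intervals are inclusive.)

Evaluate at each i in [0,8]:
  i=0: ✓ (witness j=1)
  i=1: ✗ (none in [2,2])
  i=2: ✗ (none in [3,3])
  i=3: ✗ (none in [4,4])
  i=4: ✓ (witness j=5)
  i=5: ✗ (none in [6,6])
  i=6: ✗ (none in [7,7])
  i=7: ✗ (none in [8,8])
  i=8: ✗ (none in [9,9])
Positions where it holds: {0, 4} → 2.

2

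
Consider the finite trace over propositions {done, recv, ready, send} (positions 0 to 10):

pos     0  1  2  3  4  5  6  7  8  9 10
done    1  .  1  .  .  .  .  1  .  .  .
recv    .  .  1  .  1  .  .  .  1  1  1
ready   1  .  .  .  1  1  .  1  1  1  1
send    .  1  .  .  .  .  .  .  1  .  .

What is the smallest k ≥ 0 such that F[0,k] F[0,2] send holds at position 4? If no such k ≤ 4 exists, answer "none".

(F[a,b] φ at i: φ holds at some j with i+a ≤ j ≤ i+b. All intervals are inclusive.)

2

Scan j = 4,5,… for F[0,2] send:
  j=4: fails
  j=5: fails
  j=6: holds
First hit at j=6, so smallest k = 6-4 = 2.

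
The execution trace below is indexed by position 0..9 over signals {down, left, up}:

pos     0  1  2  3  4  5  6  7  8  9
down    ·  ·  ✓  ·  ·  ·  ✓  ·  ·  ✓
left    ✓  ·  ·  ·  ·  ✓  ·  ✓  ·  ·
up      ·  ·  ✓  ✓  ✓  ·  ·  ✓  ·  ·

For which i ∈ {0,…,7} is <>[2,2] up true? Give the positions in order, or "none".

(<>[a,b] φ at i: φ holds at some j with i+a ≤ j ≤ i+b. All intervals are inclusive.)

0, 1, 2, 5

Evaluate at each i in [0,7]:
  i=0: ✓ (witness j=2)
  i=1: ✓ (witness j=3)
  i=2: ✓ (witness j=4)
  i=3: ✗ (none in [5,5])
  i=4: ✗ (none in [6,6])
  i=5: ✓ (witness j=7)
  i=6: ✗ (none in [8,8])
  i=7: ✗ (none in [9,9])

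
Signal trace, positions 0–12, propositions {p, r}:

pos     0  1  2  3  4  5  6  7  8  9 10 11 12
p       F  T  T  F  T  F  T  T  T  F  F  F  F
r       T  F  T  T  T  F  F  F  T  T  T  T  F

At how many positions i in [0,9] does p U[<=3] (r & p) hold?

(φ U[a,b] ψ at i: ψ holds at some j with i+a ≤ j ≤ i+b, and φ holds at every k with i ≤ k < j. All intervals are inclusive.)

6

Evaluate at each i in [0,9]:
  i=0: ✗ (lhs fails at k=0 before rhs at j=2)
  i=1: ✓ (rhs at j=2; lhs holds on [1,1])
  i=2: ✓ (rhs at j=2)
  i=3: ✗ (lhs fails at k=3 before rhs at j=4)
  i=4: ✓ (rhs at j=4)
  i=5: ✗ (lhs fails at k=5 before rhs at j=8)
  i=6: ✓ (rhs at j=8; lhs holds on [6,7])
  i=7: ✓ (rhs at j=8; lhs holds on [7,7])
  i=8: ✓ (rhs at j=8)
  i=9: ✗ (no rhs in [9,12])
Positions where it holds: {1, 2, 4, 6, 7, 8} → 6.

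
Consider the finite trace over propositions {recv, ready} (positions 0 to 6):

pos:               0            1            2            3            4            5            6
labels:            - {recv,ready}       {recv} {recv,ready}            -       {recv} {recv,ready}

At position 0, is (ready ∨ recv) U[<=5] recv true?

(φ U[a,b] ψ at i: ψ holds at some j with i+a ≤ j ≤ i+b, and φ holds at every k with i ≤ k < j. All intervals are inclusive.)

Does not hold

Need some j in [0,5] with recv, and (ready ∨ recv) at every k in [0,j-1].
  j=0: recv false.
  j=1: recv holds, but (ready ∨ recv) fails at k=0 → not this j.
  j=2: recv holds, but (ready ∨ recv) fails at k=0 → not this j.
  j=3: recv holds, but (ready ∨ recv) fails at k=0 → not this j.
  j=4: recv false.
  j=5: recv holds, but (ready ∨ recv) fails at k=0 → not this j.
No j in the window works → until fails.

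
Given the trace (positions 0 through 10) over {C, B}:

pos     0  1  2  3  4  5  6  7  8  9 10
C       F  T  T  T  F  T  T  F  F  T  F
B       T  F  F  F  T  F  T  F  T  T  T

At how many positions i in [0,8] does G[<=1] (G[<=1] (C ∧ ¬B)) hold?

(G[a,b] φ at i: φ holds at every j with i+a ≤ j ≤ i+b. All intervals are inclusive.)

Evaluate at each i in [0,8]:
  i=0: ✗ (fails at j=0)
  i=1: ✓ (all of [1,2])
  i=2: ✗ (fails at j=3)
  i=3: ✗ (fails at j=3)
  i=4: ✗ (fails at j=4)
  i=5: ✗ (fails at j=5)
  i=6: ✗ (fails at j=6)
  i=7: ✗ (fails at j=7)
  i=8: ✗ (fails at j=8)
Positions where it holds: {1} → 1.

1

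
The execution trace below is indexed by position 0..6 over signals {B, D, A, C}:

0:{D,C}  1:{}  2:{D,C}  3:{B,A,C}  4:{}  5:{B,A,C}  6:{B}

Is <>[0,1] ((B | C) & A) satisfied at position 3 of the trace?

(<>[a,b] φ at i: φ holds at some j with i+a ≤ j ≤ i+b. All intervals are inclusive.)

Yes

Check ((B | C) & A) at each j in [3,4]:
  j=3: true
  j=4: false
Found at j=3 → formula holds.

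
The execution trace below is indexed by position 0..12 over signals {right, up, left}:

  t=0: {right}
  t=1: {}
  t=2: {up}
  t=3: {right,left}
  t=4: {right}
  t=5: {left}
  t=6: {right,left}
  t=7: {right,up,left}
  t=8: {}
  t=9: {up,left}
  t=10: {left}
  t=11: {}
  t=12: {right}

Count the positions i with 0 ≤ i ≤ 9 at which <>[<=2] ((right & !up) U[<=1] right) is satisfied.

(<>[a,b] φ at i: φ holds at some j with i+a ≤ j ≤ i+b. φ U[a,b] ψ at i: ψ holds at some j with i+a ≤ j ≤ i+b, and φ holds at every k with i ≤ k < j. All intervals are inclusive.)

8

Evaluate at each i in [0,9]:
  i=0: ✓ (witness j=0)
  i=1: ✓ (witness j=3)
  i=2: ✓ (witness j=3)
  i=3: ✓ (witness j=3)
  i=4: ✓ (witness j=4)
  i=5: ✓ (witness j=6)
  i=6: ✓ (witness j=6)
  i=7: ✓ (witness j=7)
  i=8: ✗ (none in [8,10])
  i=9: ✗ (none in [9,11])
Positions where it holds: {0, 1, 2, 3, 4, 5, 6, 7} → 8.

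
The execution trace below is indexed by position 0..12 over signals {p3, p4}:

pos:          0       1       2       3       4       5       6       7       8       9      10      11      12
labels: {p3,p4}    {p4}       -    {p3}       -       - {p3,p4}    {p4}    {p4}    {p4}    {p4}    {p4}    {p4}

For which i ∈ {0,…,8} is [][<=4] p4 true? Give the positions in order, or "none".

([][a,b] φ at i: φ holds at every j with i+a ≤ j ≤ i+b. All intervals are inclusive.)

Evaluate at each i in [0,8]:
  i=0: ✗ (fails at j=2)
  i=1: ✗ (fails at j=2)
  i=2: ✗ (fails at j=2)
  i=3: ✗ (fails at j=3)
  i=4: ✗ (fails at j=4)
  i=5: ✗ (fails at j=5)
  i=6: ✓ (all of [6,10])
  i=7: ✓ (all of [7,11])
  i=8: ✓ (all of [8,12])

6, 7, 8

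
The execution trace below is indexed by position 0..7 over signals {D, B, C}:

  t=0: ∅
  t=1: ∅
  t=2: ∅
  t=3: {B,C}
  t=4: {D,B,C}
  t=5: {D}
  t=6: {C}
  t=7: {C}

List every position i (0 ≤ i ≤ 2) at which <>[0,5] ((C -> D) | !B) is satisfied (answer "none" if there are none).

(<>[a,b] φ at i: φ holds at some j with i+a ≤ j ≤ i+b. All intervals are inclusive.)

Evaluate at each i in [0,2]:
  i=0: ✓ (witness j=0)
  i=1: ✓ (witness j=1)
  i=2: ✓ (witness j=2)

0, 1, 2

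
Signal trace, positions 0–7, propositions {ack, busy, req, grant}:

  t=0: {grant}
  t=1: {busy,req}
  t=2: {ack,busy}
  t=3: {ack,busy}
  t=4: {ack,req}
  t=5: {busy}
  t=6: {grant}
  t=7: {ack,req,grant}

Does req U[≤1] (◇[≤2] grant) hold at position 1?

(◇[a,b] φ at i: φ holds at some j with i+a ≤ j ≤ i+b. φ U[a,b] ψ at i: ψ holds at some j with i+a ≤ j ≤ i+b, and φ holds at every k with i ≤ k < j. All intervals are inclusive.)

Need some j in [1,2] with ◇[≤2] grant, and req at every k in [1,j-1].
  j=1: ◇[≤2] grant — fails (none in [1,3]).
  j=2: ◇[≤2] grant — fails (none in [2,4]).
No j in the window works → until fails.

Does not hold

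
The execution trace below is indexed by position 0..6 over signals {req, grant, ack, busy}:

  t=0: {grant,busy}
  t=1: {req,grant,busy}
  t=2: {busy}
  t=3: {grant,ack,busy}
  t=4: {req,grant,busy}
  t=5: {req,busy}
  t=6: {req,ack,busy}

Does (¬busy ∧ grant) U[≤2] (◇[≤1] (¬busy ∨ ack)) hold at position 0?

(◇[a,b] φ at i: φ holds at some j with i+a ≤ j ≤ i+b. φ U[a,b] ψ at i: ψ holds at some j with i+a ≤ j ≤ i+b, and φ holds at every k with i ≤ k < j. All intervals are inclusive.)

False

Need some j in [0,2] with ◇[≤1] (¬busy ∨ ack), and (¬busy ∧ grant) at every k in [0,j-1].
  j=0: ◇[≤1] (¬busy ∨ ack) — fails (none in [0,1]).
  j=1: ◇[≤1] (¬busy ∨ ack) — fails (none in [1,2]).
  j=2: ◇[≤1] (¬busy ∨ ack) holds, but (¬busy ∧ grant) fails at k=0 → not this j.
No j in the window works → until fails.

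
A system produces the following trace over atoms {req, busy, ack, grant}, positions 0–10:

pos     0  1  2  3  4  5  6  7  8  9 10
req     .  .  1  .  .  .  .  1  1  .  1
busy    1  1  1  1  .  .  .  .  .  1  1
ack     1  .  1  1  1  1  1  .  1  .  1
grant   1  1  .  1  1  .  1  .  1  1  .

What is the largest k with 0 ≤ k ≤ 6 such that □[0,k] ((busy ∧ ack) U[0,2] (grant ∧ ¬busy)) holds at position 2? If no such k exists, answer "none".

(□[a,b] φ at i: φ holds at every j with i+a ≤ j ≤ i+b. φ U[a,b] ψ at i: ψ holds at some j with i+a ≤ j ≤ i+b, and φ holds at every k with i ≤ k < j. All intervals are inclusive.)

((busy ∧ ack) U[0,2] (grant ∧ ¬busy)) must hold from j=2 onward; find where it first fails.
  j=2: holds
  j=3: holds
  j=4: holds
  j=5: fails
Holds on [2,4], so largest k = 2.

2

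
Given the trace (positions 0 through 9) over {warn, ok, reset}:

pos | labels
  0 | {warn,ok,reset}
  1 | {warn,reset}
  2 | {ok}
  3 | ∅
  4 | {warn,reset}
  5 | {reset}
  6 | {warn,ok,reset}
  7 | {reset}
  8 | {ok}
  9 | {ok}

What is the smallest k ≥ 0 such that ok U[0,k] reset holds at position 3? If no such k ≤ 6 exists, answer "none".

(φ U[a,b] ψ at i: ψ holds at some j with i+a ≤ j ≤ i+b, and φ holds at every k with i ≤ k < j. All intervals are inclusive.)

none

Need earliest j ≥ 3 with reset, and ok at every k in [3,j-1].
  j=3: rhs fails.
  j=4: rhs holds but lhs fails at k=3.
  j=5: rhs holds but lhs fails at k=3.
  j=6: rhs holds but lhs fails at k=3.
  j=7: rhs holds but lhs fails at k=3.
  j=8: rhs fails.
  j=9: rhs fails.
No witness within the range → none.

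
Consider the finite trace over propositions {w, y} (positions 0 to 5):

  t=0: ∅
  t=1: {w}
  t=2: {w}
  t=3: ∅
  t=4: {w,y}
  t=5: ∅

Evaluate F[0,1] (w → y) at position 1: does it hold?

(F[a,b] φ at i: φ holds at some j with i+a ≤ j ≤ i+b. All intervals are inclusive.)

Check (w → y) at each j in [1,2]:
  j=1: false
  j=2: false
No position in the window satisfies it → formula fails.

False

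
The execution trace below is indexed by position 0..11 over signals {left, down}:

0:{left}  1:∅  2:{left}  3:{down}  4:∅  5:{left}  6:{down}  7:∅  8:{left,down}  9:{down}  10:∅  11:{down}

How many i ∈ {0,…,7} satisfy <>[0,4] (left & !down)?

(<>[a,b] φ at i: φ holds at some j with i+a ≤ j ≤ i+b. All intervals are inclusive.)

Evaluate at each i in [0,7]:
  i=0: ✓ (witness j=0)
  i=1: ✓ (witness j=2)
  i=2: ✓ (witness j=2)
  i=3: ✓ (witness j=5)
  i=4: ✓ (witness j=5)
  i=5: ✓ (witness j=5)
  i=6: ✗ (none in [6,10])
  i=7: ✗ (none in [7,11])
Positions where it holds: {0, 1, 2, 3, 4, 5} → 6.

6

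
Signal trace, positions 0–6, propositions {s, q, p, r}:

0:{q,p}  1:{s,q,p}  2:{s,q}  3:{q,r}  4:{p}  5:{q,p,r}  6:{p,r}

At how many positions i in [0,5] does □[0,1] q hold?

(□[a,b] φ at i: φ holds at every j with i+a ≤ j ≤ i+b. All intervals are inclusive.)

3

Evaluate at each i in [0,5]:
  i=0: ✓ (all of [0,1])
  i=1: ✓ (all of [1,2])
  i=2: ✓ (all of [2,3])
  i=3: ✗ (fails at j=4)
  i=4: ✗ (fails at j=4)
  i=5: ✗ (fails at j=6)
Positions where it holds: {0, 1, 2} → 3.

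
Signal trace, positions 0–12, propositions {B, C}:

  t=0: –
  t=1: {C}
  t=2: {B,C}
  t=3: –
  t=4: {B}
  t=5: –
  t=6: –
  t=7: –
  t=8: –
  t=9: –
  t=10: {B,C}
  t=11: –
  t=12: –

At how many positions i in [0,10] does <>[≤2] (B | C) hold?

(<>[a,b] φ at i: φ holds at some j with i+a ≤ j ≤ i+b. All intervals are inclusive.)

8

Evaluate at each i in [0,10]:
  i=0: ✓ (witness j=1)
  i=1: ✓ (witness j=1)
  i=2: ✓ (witness j=2)
  i=3: ✓ (witness j=4)
  i=4: ✓ (witness j=4)
  i=5: ✗ (none in [5,7])
  i=6: ✗ (none in [6,8])
  i=7: ✗ (none in [7,9])
  i=8: ✓ (witness j=10)
  i=9: ✓ (witness j=10)
  i=10: ✓ (witness j=10)
Positions where it holds: {0, 1, 2, 3, 4, 8, 9, 10} → 8.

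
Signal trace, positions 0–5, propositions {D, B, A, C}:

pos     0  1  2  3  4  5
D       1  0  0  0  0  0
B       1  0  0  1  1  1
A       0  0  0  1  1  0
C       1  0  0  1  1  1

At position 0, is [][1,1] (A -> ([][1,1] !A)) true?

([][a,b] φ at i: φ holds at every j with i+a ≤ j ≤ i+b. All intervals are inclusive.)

Check (A -> ([][1,1] !A)) at every j in [1,1]:
  j=1: antecedent false → ✓
All positions satisfy it → formula holds.

True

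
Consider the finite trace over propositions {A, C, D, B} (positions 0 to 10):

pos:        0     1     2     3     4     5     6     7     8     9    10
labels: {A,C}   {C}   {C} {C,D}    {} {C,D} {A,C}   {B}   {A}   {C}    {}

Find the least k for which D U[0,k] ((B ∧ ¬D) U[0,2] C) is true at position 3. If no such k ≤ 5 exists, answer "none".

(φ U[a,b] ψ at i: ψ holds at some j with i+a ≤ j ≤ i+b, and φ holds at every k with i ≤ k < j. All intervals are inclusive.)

0

Need earliest j ≥ 3 with ((B ∧ ¬D) U[0,2] C), and D at every k in [3,j-1].
  j=3: rhs holds (empty prefix). k = 0.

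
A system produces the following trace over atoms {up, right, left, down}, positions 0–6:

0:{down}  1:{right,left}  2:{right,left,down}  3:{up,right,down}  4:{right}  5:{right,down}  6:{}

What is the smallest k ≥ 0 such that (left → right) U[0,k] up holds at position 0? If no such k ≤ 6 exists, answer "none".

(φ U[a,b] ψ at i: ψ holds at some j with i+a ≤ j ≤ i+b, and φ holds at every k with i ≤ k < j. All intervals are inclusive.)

Need earliest j ≥ 0 with up, and (left → right) at every k in [0,j-1].
  j=0: rhs fails.
  j=1: rhs fails.
  j=2: rhs fails.
  j=3: rhs holds; lhs holds on [0,2]. k = 3.

3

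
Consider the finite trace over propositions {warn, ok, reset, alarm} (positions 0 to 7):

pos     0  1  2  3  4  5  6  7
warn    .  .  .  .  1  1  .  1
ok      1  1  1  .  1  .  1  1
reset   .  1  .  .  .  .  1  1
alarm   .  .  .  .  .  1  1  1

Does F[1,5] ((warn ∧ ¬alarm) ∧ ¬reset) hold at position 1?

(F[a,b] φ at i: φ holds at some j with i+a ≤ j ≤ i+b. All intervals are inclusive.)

Yes

Check ((warn ∧ ¬alarm) ∧ ¬reset) at each j in [2,6]:
  j=2: false
  j=3: false
  j=4: true
  j=5: false
  j=6: false
Found at j=4 → formula holds.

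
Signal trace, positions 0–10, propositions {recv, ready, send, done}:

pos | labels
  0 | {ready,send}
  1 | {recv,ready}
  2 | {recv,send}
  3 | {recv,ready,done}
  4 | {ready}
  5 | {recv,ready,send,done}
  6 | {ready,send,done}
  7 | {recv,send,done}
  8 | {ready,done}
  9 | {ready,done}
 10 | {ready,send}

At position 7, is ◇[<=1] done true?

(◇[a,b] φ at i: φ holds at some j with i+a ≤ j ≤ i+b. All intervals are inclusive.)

Holds

Check done at each j in [7,8]:
  j=7: true
  j=8: true
Found at j=7 → formula holds.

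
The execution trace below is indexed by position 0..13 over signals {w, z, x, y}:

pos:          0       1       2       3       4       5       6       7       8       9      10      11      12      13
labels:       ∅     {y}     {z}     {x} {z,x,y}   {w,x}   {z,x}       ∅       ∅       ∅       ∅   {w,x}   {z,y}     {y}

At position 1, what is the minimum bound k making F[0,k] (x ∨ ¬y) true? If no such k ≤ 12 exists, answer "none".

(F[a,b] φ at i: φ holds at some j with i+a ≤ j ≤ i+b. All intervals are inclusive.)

1

Scan j = 1,2,… for (x ∨ ¬y):
  j=1: fails
  j=2: holds
First hit at j=2, so smallest k = 2-1 = 1.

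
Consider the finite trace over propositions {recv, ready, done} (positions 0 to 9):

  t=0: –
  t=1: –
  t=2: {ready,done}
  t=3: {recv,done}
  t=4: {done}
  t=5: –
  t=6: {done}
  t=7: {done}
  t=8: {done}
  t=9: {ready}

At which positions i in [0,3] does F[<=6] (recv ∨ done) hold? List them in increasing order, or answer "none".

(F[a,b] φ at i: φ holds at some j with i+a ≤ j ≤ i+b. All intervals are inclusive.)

0, 1, 2, 3

Evaluate at each i in [0,3]:
  i=0: ✓ (witness j=2)
  i=1: ✓ (witness j=2)
  i=2: ✓ (witness j=2)
  i=3: ✓ (witness j=3)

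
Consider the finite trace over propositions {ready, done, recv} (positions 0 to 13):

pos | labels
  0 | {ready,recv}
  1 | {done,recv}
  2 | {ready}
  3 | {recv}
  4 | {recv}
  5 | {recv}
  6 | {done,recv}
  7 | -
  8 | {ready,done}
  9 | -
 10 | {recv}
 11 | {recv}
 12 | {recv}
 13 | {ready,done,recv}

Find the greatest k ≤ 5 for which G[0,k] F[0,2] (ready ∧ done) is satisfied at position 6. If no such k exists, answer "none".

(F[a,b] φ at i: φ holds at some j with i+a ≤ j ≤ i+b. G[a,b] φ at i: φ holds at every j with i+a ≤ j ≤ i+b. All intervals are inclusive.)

F[0,2] (ready ∧ done) must hold from j=6 onward; find where it first fails.
  j=6: holds
  j=7: holds
  j=8: holds
  j=9: fails
Holds on [6,8], so largest k = 2.

2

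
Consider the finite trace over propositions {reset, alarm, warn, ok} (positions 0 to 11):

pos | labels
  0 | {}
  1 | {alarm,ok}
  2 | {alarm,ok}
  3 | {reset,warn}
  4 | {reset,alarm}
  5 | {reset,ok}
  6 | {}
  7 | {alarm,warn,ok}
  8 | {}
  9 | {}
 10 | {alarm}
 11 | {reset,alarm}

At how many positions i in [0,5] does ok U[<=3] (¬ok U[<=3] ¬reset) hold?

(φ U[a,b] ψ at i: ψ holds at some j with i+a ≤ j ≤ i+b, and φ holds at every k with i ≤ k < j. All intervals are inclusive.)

Evaluate at each i in [0,5]:
  i=0: ✓ (rhs at j=0)
  i=1: ✓ (rhs at j=1)
  i=2: ✓ (rhs at j=2)
  i=3: ✗ (lhs fails at k=3 before rhs at j=6)
  i=4: ✗ (lhs fails at k=4 before rhs at j=6)
  i=5: ✓ (rhs at j=6; lhs holds on [5,5])
Positions where it holds: {0, 1, 2, 5} → 4.

4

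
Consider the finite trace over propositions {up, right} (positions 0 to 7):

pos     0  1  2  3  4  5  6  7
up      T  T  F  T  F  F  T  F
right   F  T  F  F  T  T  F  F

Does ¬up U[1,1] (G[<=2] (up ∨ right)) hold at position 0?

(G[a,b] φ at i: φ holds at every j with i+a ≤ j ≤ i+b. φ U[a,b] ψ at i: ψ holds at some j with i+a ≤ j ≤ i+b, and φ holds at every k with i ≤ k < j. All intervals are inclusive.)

Need some j in [1,1] with G[<=2] (up ∨ right), and ¬up at every k in [0,j-1].
  j=1: G[<=2] (up ∨ right) — fails at 2.
No j in the window works → until fails.

False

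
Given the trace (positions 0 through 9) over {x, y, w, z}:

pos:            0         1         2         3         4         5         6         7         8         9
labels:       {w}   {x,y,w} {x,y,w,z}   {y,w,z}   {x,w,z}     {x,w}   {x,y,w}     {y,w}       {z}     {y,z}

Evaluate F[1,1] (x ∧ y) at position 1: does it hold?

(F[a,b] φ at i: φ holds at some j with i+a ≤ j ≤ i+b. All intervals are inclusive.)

Check (x ∧ y) at each j in [2,2]:
  j=2: true
Found at j=2 → formula holds.

True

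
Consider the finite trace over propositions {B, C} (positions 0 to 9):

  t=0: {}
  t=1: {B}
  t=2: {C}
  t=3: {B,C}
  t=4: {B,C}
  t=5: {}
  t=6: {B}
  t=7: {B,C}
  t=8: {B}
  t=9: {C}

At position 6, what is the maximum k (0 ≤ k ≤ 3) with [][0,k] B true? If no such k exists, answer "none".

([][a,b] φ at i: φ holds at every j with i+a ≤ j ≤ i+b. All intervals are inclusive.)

2

B must hold from j=6 onward; find where it first fails.
  j=6: holds
  j=7: holds
  j=8: holds
  j=9: fails
Holds on [6,8], so largest k = 2.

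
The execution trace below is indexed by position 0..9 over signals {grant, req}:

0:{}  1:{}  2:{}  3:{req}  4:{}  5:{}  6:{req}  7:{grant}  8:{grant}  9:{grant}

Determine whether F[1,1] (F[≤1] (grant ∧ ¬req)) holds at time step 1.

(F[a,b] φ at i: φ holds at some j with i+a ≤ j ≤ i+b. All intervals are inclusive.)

No

Check F[≤1] (grant ∧ ¬req) at each j in [2,2]:
  j=2: fails (none in [2,3])
No position in the window satisfies it → formula fails.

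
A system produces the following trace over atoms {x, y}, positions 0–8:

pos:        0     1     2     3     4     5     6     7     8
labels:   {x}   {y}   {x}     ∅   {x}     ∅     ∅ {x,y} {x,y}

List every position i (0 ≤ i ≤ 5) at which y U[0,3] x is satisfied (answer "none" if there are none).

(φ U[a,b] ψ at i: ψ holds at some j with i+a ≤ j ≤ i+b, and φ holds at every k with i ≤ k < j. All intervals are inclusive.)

0, 1, 2, 4

Evaluate at each i in [0,5]:
  i=0: ✓ (rhs at j=0)
  i=1: ✓ (rhs at j=2; lhs holds on [1,1])
  i=2: ✓ (rhs at j=2)
  i=3: ✗ (lhs fails at k=3 before rhs at j=4)
  i=4: ✓ (rhs at j=4)
  i=5: ✗ (lhs fails at k=5 before rhs at j=7)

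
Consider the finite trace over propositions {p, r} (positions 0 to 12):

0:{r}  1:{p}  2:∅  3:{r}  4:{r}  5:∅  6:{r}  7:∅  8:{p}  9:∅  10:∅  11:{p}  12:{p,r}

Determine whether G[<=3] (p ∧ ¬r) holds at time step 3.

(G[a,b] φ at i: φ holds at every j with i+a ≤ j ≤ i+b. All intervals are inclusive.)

Check (p ∧ ¬r) at every j in [3,6]:
  j=3: false
  j=4: false
  j=5: false
  j=6: false
Fails at j=3 → formula fails.

No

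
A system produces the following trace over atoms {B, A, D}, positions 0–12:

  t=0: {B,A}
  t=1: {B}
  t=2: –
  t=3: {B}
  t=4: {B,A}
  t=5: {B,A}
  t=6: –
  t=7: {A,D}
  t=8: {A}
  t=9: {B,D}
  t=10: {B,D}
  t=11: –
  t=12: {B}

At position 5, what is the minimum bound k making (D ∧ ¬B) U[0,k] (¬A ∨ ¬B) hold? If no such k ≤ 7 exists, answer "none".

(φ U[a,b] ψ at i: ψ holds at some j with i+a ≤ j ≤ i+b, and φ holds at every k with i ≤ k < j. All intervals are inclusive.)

Need earliest j ≥ 5 with (¬A ∨ ¬B), and (D ∧ ¬B) at every k in [5,j-1].
  j=5: rhs fails.
  j=6: rhs holds but lhs fails at k=5.
  j=7: rhs holds but lhs fails at k=5.
  j=8: rhs holds but lhs fails at k=5.
  j=9: rhs holds but lhs fails at k=5.
  j=10: rhs holds but lhs fails at k=5.
  j=11: rhs holds but lhs fails at k=5.
  j=12: rhs holds but lhs fails at k=5.
No witness within the range → none.

none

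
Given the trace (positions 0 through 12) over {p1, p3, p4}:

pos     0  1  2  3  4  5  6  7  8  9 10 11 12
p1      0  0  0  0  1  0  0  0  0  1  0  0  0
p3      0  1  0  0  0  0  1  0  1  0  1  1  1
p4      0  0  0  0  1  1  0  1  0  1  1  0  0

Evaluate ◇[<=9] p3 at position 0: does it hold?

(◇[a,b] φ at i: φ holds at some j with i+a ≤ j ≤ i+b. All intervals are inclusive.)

Check p3 at each j in [0,9]:
  j=0: false
  j=1: true
  j=2: false
  j=3: false
  j=4: false
  j=5: false
  j=6: true
  j=7: false
  j=8: true
  j=9: false
Found at j=1 → formula holds.

True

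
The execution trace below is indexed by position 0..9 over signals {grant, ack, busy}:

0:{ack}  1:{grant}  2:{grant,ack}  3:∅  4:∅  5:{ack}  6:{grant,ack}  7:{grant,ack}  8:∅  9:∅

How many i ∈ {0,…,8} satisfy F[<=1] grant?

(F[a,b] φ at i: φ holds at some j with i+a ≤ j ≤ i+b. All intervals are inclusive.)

Evaluate at each i in [0,8]:
  i=0: ✓ (witness j=1)
  i=1: ✓ (witness j=1)
  i=2: ✓ (witness j=2)
  i=3: ✗ (none in [3,4])
  i=4: ✗ (none in [4,5])
  i=5: ✓ (witness j=6)
  i=6: ✓ (witness j=6)
  i=7: ✓ (witness j=7)
  i=8: ✗ (none in [8,9])
Positions where it holds: {0, 1, 2, 5, 6, 7} → 6.

6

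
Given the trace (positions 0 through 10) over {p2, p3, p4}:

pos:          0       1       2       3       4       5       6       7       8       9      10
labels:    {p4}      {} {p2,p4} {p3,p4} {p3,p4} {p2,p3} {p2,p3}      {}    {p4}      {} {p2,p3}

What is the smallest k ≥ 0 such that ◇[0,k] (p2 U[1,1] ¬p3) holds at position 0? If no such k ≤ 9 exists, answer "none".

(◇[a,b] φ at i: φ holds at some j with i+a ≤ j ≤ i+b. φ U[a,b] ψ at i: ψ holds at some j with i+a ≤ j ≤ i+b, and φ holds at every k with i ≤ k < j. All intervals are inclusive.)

Scan j = 0,1,… for (p2 U[1,1] ¬p3):
  j=0: fails
  j=1: fails
  j=2: fails
  j=3: fails
  j=4: fails
  j=5: fails
  j=6: holds
First hit at j=6, so smallest k = 6-0 = 6.

6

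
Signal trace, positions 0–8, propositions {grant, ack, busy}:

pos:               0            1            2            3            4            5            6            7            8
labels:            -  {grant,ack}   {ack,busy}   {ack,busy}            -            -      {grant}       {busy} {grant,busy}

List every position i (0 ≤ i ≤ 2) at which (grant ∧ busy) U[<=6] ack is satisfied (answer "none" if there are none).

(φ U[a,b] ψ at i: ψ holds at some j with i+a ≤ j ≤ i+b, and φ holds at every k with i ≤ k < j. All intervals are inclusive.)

1, 2

Evaluate at each i in [0,2]:
  i=0: ✗ (lhs fails at k=0 before rhs at j=1)
  i=1: ✓ (rhs at j=1)
  i=2: ✓ (rhs at j=2)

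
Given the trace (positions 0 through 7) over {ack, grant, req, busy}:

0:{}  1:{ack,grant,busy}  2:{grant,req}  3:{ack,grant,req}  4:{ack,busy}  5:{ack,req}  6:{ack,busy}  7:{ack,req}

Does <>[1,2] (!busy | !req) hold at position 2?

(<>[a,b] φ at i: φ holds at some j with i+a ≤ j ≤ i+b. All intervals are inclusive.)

Check (!busy | !req) at each j in [3,4]:
  j=3: true
  j=4: true
Found at j=3 → formula holds.

True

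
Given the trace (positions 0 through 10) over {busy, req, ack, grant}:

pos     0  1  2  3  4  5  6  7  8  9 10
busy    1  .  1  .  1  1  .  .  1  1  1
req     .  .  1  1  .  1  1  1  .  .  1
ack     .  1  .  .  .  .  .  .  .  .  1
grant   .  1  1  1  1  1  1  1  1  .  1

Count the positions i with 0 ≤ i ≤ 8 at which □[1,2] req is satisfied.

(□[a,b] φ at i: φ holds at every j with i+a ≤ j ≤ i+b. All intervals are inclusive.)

Evaluate at each i in [0,8]:
  i=0: ✗ (fails at j=1)
  i=1: ✓ (all of [2,3])
  i=2: ✗ (fails at j=4)
  i=3: ✗ (fails at j=4)
  i=4: ✓ (all of [5,6])
  i=5: ✓ (all of [6,7])
  i=6: ✗ (fails at j=8)
  i=7: ✗ (fails at j=8)
  i=8: ✗ (fails at j=9)
Positions where it holds: {1, 4, 5} → 3.

3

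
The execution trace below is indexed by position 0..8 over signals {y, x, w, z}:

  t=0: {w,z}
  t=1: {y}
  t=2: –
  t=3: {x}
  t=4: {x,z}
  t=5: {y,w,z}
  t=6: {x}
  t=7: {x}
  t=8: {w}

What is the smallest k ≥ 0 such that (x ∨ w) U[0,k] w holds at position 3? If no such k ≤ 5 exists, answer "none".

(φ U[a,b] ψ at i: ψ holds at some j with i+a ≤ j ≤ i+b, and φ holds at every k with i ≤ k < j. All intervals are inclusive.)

Need earliest j ≥ 3 with w, and (x ∨ w) at every k in [3,j-1].
  j=3: rhs fails.
  j=4: rhs fails.
  j=5: rhs holds; lhs holds on [3,4]. k = 2.

2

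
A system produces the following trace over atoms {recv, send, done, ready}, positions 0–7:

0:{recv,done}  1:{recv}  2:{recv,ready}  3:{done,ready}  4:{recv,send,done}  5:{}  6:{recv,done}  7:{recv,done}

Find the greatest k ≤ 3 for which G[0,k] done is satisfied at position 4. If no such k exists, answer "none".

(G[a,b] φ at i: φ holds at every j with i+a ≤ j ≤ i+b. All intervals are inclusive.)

0

done must hold from j=4 onward; find where it first fails.
  j=4: holds
  j=5: fails
Holds on [4,4], so largest k = 0.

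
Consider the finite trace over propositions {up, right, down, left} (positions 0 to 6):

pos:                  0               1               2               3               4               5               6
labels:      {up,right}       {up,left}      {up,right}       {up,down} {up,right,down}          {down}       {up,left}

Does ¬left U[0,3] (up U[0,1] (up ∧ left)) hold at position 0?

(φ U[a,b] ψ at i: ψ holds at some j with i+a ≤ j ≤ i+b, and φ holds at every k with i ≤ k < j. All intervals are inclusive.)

True

Need some j in [0,3] with (up U[0,1] (up ∧ left)), and ¬left at every k in [0,j-1].
  j=0: (up U[0,1] (up ∧ left)) holds; no prefix to check → satisfied.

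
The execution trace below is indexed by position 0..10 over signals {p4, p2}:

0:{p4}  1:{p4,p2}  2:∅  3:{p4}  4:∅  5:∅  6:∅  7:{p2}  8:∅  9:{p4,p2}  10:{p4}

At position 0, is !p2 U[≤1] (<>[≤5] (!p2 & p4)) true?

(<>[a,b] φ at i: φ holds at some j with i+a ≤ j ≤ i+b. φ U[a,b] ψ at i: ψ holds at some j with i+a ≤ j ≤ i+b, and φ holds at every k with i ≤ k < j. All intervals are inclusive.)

Need some j in [0,1] with <>[≤5] (!p2 & p4), and !p2 at every k in [0,j-1].
  j=0: <>[≤5] (!p2 & p4) holds; no prefix to check → satisfied.

Holds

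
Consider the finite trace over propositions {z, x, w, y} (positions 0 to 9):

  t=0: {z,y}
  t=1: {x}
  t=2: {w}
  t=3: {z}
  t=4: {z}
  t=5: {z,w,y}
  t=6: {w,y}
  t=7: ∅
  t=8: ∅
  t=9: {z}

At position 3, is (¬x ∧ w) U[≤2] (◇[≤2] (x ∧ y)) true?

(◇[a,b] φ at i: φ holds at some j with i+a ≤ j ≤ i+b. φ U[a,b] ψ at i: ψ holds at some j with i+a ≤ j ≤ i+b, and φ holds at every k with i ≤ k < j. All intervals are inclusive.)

Need some j in [3,5] with ◇[≤2] (x ∧ y), and (¬x ∧ w) at every k in [3,j-1].
  j=3: ◇[≤2] (x ∧ y) — fails (none in [3,5]).
  j=4: ◇[≤2] (x ∧ y) — fails (none in [4,6]).
  j=5: ◇[≤2] (x ∧ y) — fails (none in [5,7]).
No j in the window works → until fails.

No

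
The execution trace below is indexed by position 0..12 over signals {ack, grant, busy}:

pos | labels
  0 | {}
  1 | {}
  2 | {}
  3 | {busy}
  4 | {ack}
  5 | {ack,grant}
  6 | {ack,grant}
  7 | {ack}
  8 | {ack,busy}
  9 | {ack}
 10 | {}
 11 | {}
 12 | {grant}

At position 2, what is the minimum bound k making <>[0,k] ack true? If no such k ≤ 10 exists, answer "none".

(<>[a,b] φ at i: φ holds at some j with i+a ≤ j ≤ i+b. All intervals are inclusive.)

2

Scan j = 2,3,… for ack:
  j=2: fails
  j=3: fails
  j=4: holds
First hit at j=4, so smallest k = 4-2 = 2.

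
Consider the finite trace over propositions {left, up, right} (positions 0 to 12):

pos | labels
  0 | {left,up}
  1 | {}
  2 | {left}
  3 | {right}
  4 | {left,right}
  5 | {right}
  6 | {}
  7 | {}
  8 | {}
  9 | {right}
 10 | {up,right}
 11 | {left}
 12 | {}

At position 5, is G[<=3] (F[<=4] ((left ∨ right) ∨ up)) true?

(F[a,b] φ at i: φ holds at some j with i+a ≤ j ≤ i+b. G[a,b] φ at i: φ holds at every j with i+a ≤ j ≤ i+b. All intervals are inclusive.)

Yes

Check F[<=4] ((left ∨ right) ∨ up) at every j in [5,8]:
  j=5: holds (witness at 5)
  j=6: holds (witness at 9)
  j=7: holds (witness at 9)
  j=8: holds (witness at 9)
All positions satisfy it → formula holds.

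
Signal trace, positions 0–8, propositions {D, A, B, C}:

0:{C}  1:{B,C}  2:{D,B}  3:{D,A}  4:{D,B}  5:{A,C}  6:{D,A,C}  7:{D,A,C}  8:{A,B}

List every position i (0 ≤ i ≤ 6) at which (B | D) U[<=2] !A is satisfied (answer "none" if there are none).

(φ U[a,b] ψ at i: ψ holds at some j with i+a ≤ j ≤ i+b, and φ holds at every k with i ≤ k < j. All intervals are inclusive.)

Evaluate at each i in [0,6]:
  i=0: ✓ (rhs at j=0)
  i=1: ✓ (rhs at j=1)
  i=2: ✓ (rhs at j=2)
  i=3: ✓ (rhs at j=4; lhs holds on [3,3])
  i=4: ✓ (rhs at j=4)
  i=5: ✗ (no rhs in [5,7])
  i=6: ✗ (no rhs in [6,8])

0, 1, 2, 3, 4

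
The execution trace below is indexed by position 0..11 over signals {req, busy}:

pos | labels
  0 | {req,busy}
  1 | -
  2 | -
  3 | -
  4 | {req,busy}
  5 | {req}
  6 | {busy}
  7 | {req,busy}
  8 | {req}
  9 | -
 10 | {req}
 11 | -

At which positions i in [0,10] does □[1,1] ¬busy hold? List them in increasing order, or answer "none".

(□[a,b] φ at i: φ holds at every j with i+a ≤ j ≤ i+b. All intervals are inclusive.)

Evaluate at each i in [0,10]:
  i=0: ✓ (all of [1,1])
  i=1: ✓ (all of [2,2])
  i=2: ✓ (all of [3,3])
  i=3: ✗ (fails at j=4)
  i=4: ✓ (all of [5,5])
  i=5: ✗ (fails at j=6)
  i=6: ✗ (fails at j=7)
  i=7: ✓ (all of [8,8])
  i=8: ✓ (all of [9,9])
  i=9: ✓ (all of [10,10])
  i=10: ✓ (all of [11,11])

0, 1, 2, 4, 7, 8, 9, 10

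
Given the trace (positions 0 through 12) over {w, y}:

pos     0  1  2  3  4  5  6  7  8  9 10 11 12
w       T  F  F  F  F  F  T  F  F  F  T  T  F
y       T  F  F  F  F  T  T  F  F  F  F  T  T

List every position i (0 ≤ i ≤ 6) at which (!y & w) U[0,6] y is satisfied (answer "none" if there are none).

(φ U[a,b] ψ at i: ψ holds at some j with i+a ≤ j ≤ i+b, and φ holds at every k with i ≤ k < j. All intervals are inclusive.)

0, 5, 6

Evaluate at each i in [0,6]:
  i=0: ✓ (rhs at j=0)
  i=1: ✗ (lhs fails at k=1 before rhs at j=5)
  i=2: ✗ (lhs fails at k=2 before rhs at j=5)
  i=3: ✗ (lhs fails at k=3 before rhs at j=5)
  i=4: ✗ (lhs fails at k=4 before rhs at j=5)
  i=5: ✓ (rhs at j=5)
  i=6: ✓ (rhs at j=6)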